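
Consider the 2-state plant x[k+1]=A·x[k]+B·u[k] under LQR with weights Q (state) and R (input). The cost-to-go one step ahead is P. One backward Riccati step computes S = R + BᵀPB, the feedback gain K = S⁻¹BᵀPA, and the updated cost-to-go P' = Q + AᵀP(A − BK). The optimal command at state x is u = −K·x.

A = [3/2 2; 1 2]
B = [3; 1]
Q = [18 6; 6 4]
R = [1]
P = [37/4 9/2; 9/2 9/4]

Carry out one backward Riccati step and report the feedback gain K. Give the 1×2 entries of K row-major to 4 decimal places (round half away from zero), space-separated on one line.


BᵀP = [32.2500 15.7500]
S = R + BᵀPB = [1] + [112.5000] = [113.5000]
BᵀPA = [64.1250 96.0000]
K = S⁻¹·BᵀPA = [0.5650 0.8458]
A−BK = [-0.1949 -0.5374; 0.4350 1.1542]
AᵀP(A−BK) = [0.3333 0.5121; 0.5121 0.8018]
P' = Q + AᵀP(A−BK) = [18.3333 6.5121; 6.5121 4.8018]
tr(P') = 23.1350

0.5650 0.8458


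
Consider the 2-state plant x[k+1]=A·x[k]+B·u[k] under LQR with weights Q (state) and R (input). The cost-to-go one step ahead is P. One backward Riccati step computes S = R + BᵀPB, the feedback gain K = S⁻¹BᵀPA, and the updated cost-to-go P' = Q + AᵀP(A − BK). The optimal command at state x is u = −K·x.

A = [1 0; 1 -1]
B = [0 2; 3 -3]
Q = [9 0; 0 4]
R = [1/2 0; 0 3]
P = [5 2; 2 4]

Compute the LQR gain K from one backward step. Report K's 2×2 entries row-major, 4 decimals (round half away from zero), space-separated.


BᵀP = [6.0000 12.0000; 4.0000 -8.0000]
S = R + BᵀPB = [1/2 0; 0 3] + [36.0000 -24.0000; -24.0000 32.0000] = [36.5000 -24.0000; -24.0000 35.0000]
BᵀPA = [18.0000 -12.0000; -4.0000 8.0000]
K = S⁻¹·BᵀPA = [0.7612 -0.3250; 0.4077 0.0057]
A−BK = [0.1846 -0.0114; -0.0606 -0.0078]
AᵀP(A−BK) = [0.9287 -0.1269; -0.1269 0.0542]
P' = Q + AᵀP(A−BK) = [9.9287 -0.1269; -0.1269 4.0542]
tr(P') = 13.9829

0.7612 -0.3250 0.4077 0.0057


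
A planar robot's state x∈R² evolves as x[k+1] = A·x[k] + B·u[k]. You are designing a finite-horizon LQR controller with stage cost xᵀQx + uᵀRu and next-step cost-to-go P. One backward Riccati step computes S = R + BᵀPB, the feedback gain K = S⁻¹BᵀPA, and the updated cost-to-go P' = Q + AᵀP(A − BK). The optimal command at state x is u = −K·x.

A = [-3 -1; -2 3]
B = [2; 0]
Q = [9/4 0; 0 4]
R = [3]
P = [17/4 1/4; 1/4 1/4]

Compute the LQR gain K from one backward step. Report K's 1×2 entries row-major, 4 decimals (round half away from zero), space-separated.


BᵀP = [8.5000 0.5000]
S = R + BᵀPB = [3] + [17.0000] = [20.0000]
BᵀPA = [-26.5000 -7.0000]
K = S⁻¹·BᵀPA = [-1.3250 -0.3500]
A−BK = [-0.3500 -0.3000; -2.0000 3.0000]
AᵀP(A−BK) = [7.1375 0.2250; 0.2250 2.5500]
P' = Q + AᵀP(A−BK) = [9.3875 0.2250; 0.2250 6.5500]
tr(P') = 15.9375

-1.3250 -0.3500


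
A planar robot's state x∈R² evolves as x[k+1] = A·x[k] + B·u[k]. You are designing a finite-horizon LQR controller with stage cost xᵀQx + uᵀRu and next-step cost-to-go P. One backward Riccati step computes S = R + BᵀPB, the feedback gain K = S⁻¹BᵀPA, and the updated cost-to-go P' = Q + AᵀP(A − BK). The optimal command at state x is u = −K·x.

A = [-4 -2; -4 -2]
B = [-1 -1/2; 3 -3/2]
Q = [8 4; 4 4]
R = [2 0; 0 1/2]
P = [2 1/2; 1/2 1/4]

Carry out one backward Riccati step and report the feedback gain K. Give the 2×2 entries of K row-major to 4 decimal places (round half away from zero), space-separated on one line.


0.4667 0.2333 4.1333 2.0667

BᵀP = [-0.5000 0.2500; -1.7500 -0.6250]
S = R + BᵀPB = [2 0; 0 1/2] + [1.2500 -0.1250; -0.1250 1.8125] = [3.2500 -0.1250; -0.1250 2.3125]
BᵀPA = [1.0000 0.5000; 9.5000 4.7500]
K = S⁻¹·BᵀPA = [0.4667 0.2333; 4.1333 2.0667]
A−BK = [-1.4667 -0.7333; 0.8000 0.4000]
AᵀP(A−BK) = [12.2667 6.1333; 6.1333 3.0667]
P' = Q + AᵀP(A−BK) = [20.2667 10.1333; 10.1333 7.0667]
tr(P') = 27.3333


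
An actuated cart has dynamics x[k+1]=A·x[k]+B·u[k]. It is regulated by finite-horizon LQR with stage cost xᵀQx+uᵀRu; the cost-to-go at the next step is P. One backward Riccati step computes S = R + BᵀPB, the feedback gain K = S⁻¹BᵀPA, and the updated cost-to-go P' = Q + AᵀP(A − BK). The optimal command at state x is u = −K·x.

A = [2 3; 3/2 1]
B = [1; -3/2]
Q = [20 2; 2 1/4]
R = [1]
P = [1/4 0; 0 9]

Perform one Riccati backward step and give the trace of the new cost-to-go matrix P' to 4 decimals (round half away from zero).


BᵀP = [0.2500 -13.5000]
S = R + BᵀPB = [1] + [20.5000] = [21.5000]
BᵀPA = [-19.7500 -12.7500]
K = S⁻¹·BᵀPA = [-0.9186 -0.5930]
A−BK = [2.9186 3.5930; 0.1221 0.1105]
AᵀP(A−BK) = [3.1076 3.2878; 3.2878 3.6890]
P' = Q + AᵀP(A−BK) = [23.1076 5.2878; 5.2878 3.9390]
tr(P') = 27.0465

27.0465


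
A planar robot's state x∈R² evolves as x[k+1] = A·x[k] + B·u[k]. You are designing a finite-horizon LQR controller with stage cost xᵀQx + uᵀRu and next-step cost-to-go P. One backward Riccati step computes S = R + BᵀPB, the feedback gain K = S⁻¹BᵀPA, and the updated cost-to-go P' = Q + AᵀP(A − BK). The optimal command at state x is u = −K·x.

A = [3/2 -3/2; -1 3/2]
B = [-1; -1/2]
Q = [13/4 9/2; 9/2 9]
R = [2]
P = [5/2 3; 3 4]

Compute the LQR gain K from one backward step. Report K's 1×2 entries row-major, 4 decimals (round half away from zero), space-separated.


BᵀP = [-4.0000 -5.0000]
S = R + BᵀPB = [2] + [6.5000] = [8.5000]
BᵀPA = [-1.0000 -1.5000]
K = S⁻¹·BᵀPA = [-0.1176 -0.1765]
A−BK = [1.3824 -1.6765; -1.0588 1.4118]
AᵀP(A−BK) = [0.5074 -0.5515; -0.5515 0.8603]
P' = Q + AᵀP(A−BK) = [3.7574 3.9485; 3.9485 9.8603]
tr(P') = 13.6176

-0.1176 -0.1765


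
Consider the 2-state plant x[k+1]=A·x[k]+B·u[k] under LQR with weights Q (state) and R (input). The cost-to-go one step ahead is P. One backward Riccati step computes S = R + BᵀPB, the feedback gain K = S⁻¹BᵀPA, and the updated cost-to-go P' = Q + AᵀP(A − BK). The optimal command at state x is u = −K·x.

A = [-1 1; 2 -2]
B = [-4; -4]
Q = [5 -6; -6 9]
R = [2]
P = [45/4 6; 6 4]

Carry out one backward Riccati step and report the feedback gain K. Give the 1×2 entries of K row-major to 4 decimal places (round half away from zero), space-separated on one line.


-0.0251 0.0251

BᵀP = [-69.0000 -40.0000]
S = R + BᵀPB = [2] + [436.0000] = [438.0000]
BᵀPA = [-11.0000 11.0000]
K = S⁻¹·BᵀPA = [-0.0251 0.0251]
A−BK = [-1.1005 1.1005; 1.8995 -1.8995]
AᵀP(A−BK) = [2.9737 -2.9737; -2.9737 2.9737]
P' = Q + AᵀP(A−BK) = [7.9737 -8.9737; -8.9737 11.9737]
tr(P') = 19.9475


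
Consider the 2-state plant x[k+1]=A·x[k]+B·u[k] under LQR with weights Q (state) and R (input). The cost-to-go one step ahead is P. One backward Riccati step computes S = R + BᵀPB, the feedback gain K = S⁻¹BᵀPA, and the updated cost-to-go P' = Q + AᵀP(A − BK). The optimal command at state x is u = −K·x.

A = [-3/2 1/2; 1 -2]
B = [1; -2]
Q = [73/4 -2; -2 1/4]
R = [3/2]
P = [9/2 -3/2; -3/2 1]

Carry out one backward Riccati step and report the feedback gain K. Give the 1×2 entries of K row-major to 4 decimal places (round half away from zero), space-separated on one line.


BᵀP = [7.5000 -3.5000]
S = R + BᵀPB = [3/2] + [14.5000] = [16.0000]
BᵀPA = [-14.7500 10.7500]
K = S⁻¹·BᵀPA = [-0.9219 0.6719]
A−BK = [-0.5781 -0.1719; -0.8438 -0.6563]
AᵀP(A−BK) = [2.0273 -0.7148; -0.7148 0.9023]
P' = Q + AᵀP(A−BK) = [20.2773 -2.7148; -2.7148 1.1523]
tr(P') = 21.4297

-0.9219 0.6719


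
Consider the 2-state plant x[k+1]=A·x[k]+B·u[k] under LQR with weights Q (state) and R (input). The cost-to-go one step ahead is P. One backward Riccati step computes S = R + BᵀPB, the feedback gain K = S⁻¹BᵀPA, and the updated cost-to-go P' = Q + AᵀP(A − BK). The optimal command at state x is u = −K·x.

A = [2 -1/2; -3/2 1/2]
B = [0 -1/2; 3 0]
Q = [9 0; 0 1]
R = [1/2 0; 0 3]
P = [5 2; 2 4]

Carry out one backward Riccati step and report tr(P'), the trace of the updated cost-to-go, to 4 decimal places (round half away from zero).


22.7861

BᵀP = [6.0000 12.0000; -2.5000 -1.0000]
S = R + BᵀPB = [1/2 0; 0 3] + [36.0000 -3.0000; -3.0000 1.2500] = [36.5000 -3.0000; -3.0000 4.2500]
BᵀPA = [-6.0000 3.0000; -3.5000 0.7500]
K = S⁻¹·BᵀPA = [-0.2464 0.1027; -0.9974 0.2489]
A−BK = [1.5013 -0.3755; -0.7609 0.1920]
AᵀP(A−BK) = [12.0308 -3.0128; -3.0128 0.7553]
P' = Q + AᵀP(A−BK) = [21.0308 -3.0128; -3.0128 1.7553]
tr(P') = 22.7861


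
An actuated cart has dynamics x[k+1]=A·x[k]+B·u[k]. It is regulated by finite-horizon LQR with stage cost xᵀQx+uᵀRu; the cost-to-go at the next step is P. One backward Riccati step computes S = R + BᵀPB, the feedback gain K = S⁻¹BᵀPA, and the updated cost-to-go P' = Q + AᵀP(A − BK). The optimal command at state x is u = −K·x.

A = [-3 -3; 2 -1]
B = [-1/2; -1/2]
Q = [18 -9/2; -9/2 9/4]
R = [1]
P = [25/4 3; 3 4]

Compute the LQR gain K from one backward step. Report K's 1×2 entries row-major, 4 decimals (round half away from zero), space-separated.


BᵀP = [-4.6250 -3.5000]
S = R + BᵀPB = [1] + [4.0625] = [5.0625]
BᵀPA = [6.8750 17.3750]
K = S⁻¹·BᵀPA = [1.3580 3.4321]
A−BK = [-2.3210 -1.2840; 2.6790 0.7160]
AᵀP(A−BK) = [26.9136 15.6543; 15.6543 18.6173]
P' = Q + AᵀP(A−BK) = [44.9136 11.1543; 11.1543 20.8673]
tr(P') = 65.7809

1.3580 3.4321


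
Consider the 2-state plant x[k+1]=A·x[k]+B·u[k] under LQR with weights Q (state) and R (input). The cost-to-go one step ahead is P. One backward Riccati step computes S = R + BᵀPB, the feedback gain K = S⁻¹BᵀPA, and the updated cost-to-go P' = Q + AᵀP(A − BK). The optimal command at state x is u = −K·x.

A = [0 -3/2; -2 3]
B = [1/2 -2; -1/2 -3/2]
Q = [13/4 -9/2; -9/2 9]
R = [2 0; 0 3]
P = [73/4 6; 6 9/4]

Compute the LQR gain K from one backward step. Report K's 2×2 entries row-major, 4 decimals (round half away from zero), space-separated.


BᵀP = [6.1250 1.8750; -45.5000 -15.3750]
S = R + BᵀPB = [2 0; 0 3] + [2.1250 -15.0625; -15.0625 114.0625] = [4.1250 -15.0625; -15.0625 117.0625]
BᵀPA = [-3.7500 -3.5625; 30.7500 22.1250]
K = S⁻¹·BᵀPA = [0.0945 -0.3273; 0.2748 0.1469]
A−BK = [0.5024 -1.0426; -1.5405 3.0567]
AᵀP(A−BK) = [0.9031 -1.2442; -1.2442 2.8966]
P' = Q + AᵀP(A−BK) = [4.1531 -5.7442; -5.7442 11.8966]
tr(P') = 16.0497

0.0945 -0.3273 0.2748 0.1469


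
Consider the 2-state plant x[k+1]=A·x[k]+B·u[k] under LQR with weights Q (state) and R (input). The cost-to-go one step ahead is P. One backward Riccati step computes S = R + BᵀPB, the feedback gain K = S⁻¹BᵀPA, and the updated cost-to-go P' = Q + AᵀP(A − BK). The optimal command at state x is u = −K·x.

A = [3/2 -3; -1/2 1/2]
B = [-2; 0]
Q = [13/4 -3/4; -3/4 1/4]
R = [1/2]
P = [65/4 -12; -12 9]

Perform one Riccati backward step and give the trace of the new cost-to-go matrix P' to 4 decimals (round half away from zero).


BᵀP = [-32.5000 24.0000]
S = R + BᵀPB = [1/2] + [65.0000] = [65.5000]
BᵀPA = [-60.7500 109.5000]
K = S⁻¹·BᵀPA = [-0.9275 1.6718]
A−BK = [-0.3550 0.3435; -0.5000 0.5000]
AᵀP(A−BK) = [0.4680 -0.8158; -0.8158 1.4427]
P' = Q + AᵀP(A−BK) = [3.7180 -1.5658; -1.5658 1.6927]
tr(P') = 5.4108

5.4108


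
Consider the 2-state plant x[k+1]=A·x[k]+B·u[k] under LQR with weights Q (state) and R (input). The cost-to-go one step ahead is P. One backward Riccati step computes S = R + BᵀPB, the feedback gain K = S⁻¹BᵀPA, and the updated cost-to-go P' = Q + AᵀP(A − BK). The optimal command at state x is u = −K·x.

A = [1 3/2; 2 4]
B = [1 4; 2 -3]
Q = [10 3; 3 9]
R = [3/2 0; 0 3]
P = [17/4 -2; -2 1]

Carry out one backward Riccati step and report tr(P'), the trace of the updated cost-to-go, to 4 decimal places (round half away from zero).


BᵀP = [0.2500 0.0000; 23.0000 -11.0000]
S = R + BᵀPB = [3/2 0; 0 3] + [0.2500 1.0000; 1.0000 125.0000] = [1.7500 1.0000; 1.0000 128.0000]
BᵀPA = [0.2500 0.3750; 1.0000 -9.5000]
K = S⁻¹·BᵀPA = [0.1390 0.2578; 0.0067 -0.0762]
A−BK = [0.8341 1.5471; 1.7422 3.2556]
AᵀP(A−BK) = [0.2085 0.3868; 0.3868 0.7416]
P' = Q + AᵀP(A−BK) = [10.2085 3.3868; 3.3868 9.7416]
tr(P') = 19.9501

19.9501


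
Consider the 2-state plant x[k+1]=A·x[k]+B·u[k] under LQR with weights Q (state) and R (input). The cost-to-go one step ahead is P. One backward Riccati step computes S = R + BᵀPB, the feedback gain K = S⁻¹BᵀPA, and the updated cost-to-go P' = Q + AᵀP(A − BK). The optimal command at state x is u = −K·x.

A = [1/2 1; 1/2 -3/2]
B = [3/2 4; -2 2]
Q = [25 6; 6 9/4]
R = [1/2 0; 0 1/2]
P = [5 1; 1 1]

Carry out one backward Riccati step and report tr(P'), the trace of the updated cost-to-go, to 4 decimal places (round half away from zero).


27.5057

BᵀP = [5.5000 -0.5000; 22.0000 6.0000]
S = R + BᵀPB = [1/2 0; 0 1/2] + [9.2500 21.0000; 21.0000 100.0000] = [9.7500 21.0000; 21.0000 100.5000]
BᵀPA = [2.5000 6.2500; 14.0000 13.0000]
K = S⁻¹·BᵀPA = [-0.0793 0.6590; 0.1559 -0.0084]
A−BK = [-0.0045 0.0449; 0.0296 -0.1653]
AᵀP(A−BK) = [0.0160 -0.0306; -0.0306 0.2397]
P' = Q + AᵀP(A−BK) = [25.0160 5.9694; 5.9694 2.4897]
tr(P') = 27.5057


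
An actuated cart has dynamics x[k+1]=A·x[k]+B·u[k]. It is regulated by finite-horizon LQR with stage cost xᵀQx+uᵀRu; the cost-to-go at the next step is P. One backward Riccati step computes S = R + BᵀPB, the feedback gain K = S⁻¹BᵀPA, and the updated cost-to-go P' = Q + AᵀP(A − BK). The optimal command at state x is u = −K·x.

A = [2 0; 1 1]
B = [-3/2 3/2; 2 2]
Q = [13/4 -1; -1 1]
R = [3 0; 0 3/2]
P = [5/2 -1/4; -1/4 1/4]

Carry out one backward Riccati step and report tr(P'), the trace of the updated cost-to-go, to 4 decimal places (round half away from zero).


BᵀP = [-4.2500 0.8750; 3.2500 0.1250]
S = R + BᵀPB = [3 0; 0 3/2] + [8.1250 -4.6250; -4.6250 5.1250] = [11.1250 -4.6250; -4.6250 6.6250]
BᵀPA = [-7.6250 0.8750; 6.6250 0.1250]
K = S⁻¹·BᵀPA = [-0.3799 0.1219; 0.7348 0.1039]
A−BK = [0.3280 0.0269; 0.2903 0.5484]
AᵀP(A−BK) = [1.4852 -0.0094; -0.0094 0.1304]
P' = Q + AᵀP(A−BK) = [4.7352 -1.0094; -1.0094 1.1304]
tr(P') = 5.8656

5.8656


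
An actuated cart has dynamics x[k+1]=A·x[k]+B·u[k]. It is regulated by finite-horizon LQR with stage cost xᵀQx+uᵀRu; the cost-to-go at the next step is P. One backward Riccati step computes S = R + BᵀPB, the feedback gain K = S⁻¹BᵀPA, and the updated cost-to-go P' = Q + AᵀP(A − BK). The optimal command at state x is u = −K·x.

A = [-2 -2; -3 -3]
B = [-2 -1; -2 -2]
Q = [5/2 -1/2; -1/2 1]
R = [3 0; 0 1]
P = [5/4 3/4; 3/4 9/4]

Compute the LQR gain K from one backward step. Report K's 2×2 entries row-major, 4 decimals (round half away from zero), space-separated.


BᵀP = [-4.0000 -6.0000; -2.7500 -5.2500]
S = R + BᵀPB = [3 0; 0 1] + [20.0000 16.0000; 16.0000 13.2500] = [23.0000 16.0000; 16.0000 14.2500]
BᵀPA = [26.0000 26.0000; 21.2500 21.2500]
K = S⁻¹·BᵀPA = [0.4251 0.4251; 1.0139 1.0139]
A−BK = [-0.1359 -0.1359; -0.1220 -0.1220]
AᵀP(A−BK) = [1.6516 1.6516; 1.6516 1.6516]
P' = Q + AᵀP(A−BK) = [4.1516 1.1516; 1.1516 2.6516]
tr(P') = 6.8031

0.4251 0.4251 1.0139 1.0139


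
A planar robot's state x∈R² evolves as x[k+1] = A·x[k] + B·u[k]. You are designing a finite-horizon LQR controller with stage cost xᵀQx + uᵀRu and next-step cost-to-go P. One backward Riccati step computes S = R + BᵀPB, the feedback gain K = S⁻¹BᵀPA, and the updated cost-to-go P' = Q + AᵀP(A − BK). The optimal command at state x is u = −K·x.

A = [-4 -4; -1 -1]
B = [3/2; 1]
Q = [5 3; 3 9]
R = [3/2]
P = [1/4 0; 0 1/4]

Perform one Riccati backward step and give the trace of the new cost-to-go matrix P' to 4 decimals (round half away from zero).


BᵀP = [0.3750 0.2500]
S = R + BᵀPB = [3/2] + [0.8125] = [2.3125]
BᵀPA = [-1.7500 -1.7500]
K = S⁻¹·BᵀPA = [-0.7568 -0.7568]
A−BK = [-2.8649 -2.8649; -0.2432 -0.2432]
AᵀP(A−BK) = [2.9257 2.9257; 2.9257 2.9257]
P' = Q + AᵀP(A−BK) = [7.9257 5.9257; 5.9257 11.9257]
tr(P') = 19.8514

19.8514


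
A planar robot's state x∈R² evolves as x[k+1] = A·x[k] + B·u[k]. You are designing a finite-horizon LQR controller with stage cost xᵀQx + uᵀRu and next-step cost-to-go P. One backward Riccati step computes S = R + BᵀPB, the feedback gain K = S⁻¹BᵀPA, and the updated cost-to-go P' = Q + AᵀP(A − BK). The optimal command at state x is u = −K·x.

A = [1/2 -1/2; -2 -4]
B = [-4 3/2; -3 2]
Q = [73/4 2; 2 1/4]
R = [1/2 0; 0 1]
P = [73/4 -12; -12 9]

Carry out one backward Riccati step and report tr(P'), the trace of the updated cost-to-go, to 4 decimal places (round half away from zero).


BᵀP = [-37.0000 21.0000; 3.3750 0.0000]
S = R + BᵀPB = [1/2 0; 0 1] + [85.0000 -13.5000; -13.5000 5.0625] = [85.5000 -13.5000; -13.5000 6.0625]
BᵀPA = [-60.5000 -65.5000; 1.6875 -1.6875]
K = S⁻¹·BᵀPA = [-1.0235 -1.2493; -2.0008 -3.0603]
A−BK = [-0.5928 -0.9067; -1.0689 -1.6273]
AᵀP(A−BK) = [6.0157 9.0203; 9.0203 13.5705]
P' = Q + AᵀP(A−BK) = [24.2657 11.0203; 11.0203 13.8205]
tr(P') = 38.0862

38.0862


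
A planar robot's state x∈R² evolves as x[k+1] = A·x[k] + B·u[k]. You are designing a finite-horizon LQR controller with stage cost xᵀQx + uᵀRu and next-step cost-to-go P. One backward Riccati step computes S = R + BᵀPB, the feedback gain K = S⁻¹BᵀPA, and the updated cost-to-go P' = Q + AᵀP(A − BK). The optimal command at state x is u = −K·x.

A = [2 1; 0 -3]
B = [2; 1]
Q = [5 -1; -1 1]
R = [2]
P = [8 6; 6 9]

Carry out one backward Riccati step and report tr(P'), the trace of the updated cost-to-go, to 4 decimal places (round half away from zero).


BᵀP = [22.0000 21.0000]
S = R + BᵀPB = [2] + [65.0000] = [67.0000]
BᵀPA = [44.0000 -41.0000]
K = S⁻¹·BᵀPA = [0.6567 -0.6119]
A−BK = [0.6866 2.2239; -0.6567 -2.3881]
AᵀP(A−BK) = [3.1045 6.9254; 6.9254 27.9104]
P' = Q + AᵀP(A−BK) = [8.1045 5.9254; 5.9254 28.9104]
tr(P') = 37.0149

37.0149


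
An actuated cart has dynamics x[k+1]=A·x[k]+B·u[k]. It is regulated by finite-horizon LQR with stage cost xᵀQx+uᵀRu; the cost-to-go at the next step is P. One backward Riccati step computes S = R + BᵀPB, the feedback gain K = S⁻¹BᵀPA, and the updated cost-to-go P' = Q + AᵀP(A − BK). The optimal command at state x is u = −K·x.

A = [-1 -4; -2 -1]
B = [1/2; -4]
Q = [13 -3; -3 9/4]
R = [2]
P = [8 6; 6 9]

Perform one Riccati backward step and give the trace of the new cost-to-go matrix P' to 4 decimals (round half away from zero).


BᵀP = [-20.0000 -33.0000]
S = R + BᵀPB = [2] + [122.0000] = [124.0000]
BᵀPA = [86.0000 113.0000]
K = S⁻¹·BᵀPA = [0.6935 0.9113]
A−BK = [-1.3468 -4.4556; 0.7742 2.6452]
AᵀP(A−BK) = [8.3548 25.6290; 25.6290 82.0242]
P' = Q + AᵀP(A−BK) = [21.3548 22.6290; 22.6290 84.2742]
tr(P') = 105.6290

105.6290


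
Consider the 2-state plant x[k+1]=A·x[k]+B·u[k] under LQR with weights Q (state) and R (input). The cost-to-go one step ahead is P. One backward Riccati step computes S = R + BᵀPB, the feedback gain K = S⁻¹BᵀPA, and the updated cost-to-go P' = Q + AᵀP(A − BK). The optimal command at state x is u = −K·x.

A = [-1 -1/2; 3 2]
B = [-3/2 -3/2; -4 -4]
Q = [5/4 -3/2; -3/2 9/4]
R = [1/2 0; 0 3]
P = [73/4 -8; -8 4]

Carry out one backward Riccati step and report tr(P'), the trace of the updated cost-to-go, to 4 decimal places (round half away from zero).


101.9864

BᵀP = [4.6250 -4.0000; 4.6250 -4.0000]
S = R + BᵀPB = [1/2 0; 0 3] + [9.0625 9.0625; 9.0625 9.0625] = [9.5625 9.0625; 9.0625 12.0625]
BᵀPA = [-16.6250 -10.3125; -16.6250 -10.3125]
K = S⁻¹·BᵀPA = [-1.5014 -0.9313; -0.2502 -0.1552]
A−BK = [-3.6275 -2.1298; -4.0066 -2.3462]
AᵀP(A−BK) = [73.1289 43.0611; 43.0611 25.3575]
P' = Q + AᵀP(A−BK) = [74.3789 41.5611; 41.5611 27.6075]
tr(P') = 101.9864


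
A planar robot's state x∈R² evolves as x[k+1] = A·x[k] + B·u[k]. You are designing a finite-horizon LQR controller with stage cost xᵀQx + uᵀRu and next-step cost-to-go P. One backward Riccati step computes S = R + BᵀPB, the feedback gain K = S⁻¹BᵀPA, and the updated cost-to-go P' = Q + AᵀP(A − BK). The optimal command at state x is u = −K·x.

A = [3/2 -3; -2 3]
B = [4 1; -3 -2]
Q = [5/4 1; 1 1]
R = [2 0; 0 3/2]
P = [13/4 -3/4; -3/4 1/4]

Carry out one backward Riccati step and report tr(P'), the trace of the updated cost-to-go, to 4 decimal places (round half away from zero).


BᵀP = [15.2500 -3.7500; 4.7500 -1.2500]
S = R + BᵀPB = [2 0; 0 3/2] + [72.2500 22.7500; 22.7500 7.2500] = [74.2500 22.7500; 22.7500 8.7500]
BᵀPA = [30.3750 -57.0000; 9.6250 -18.0000]
K = S⁻¹·BᵀPA = [0.3543 -0.6755; 0.1788 -0.3009]
A−BK = [-0.0960 0.0028; -0.5795 0.3718]
AᵀP(A−BK) = [0.3295 -0.5861; -0.5861 1.0814]
P' = Q + AᵀP(A−BK) = [1.5795 0.4139; 0.4139 2.0814]
tr(P') = 3.6608

3.6608


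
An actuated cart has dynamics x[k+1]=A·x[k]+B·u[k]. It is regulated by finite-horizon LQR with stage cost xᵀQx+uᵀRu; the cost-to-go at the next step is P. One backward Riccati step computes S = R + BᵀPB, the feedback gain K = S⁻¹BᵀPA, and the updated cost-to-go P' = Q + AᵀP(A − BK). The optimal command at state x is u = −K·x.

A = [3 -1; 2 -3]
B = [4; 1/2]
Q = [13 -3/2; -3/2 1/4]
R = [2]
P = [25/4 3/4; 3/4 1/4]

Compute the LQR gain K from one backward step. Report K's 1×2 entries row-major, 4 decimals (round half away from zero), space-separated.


BᵀP = [25.3750 3.1250]
S = R + BᵀPB = [2] + [103.0625] = [105.0625]
BᵀPA = [82.3750 -34.7500]
K = S⁻¹·BᵀPA = [0.7841 -0.3308]
A−BK = [-0.1362 0.3230; 1.6080 -2.8346]
AᵀP(A−BK) = [1.6633 -1.2540; -1.2540 1.5062]
P' = Q + AᵀP(A−BK) = [14.6633 -2.7540; -2.7540 1.7562]
tr(P') = 16.4195

0.7841 -0.3308


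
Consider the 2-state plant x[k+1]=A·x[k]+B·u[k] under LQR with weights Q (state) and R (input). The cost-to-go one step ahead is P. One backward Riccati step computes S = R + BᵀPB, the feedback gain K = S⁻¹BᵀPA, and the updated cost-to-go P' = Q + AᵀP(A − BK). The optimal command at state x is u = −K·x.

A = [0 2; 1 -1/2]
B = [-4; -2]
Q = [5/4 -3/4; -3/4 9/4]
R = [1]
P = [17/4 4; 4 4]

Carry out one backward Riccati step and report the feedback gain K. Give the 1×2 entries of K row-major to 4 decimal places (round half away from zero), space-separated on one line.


BᵀP = [-25.0000 -24.0000]
S = R + BᵀPB = [1] + [148.0000] = [149.0000]
BᵀPA = [-24.0000 -38.0000]
K = S⁻¹·BᵀPA = [-0.1611 -0.2550]
A−BK = [-0.6443 0.9799; 0.6779 -1.0101]
AᵀP(A−BK) = [0.1342 -0.1208; -0.1208 0.3087]
P' = Q + AᵀP(A−BK) = [1.3842 -0.8708; -0.8708 2.5587]
tr(P') = 3.9430

-0.1611 -0.2550


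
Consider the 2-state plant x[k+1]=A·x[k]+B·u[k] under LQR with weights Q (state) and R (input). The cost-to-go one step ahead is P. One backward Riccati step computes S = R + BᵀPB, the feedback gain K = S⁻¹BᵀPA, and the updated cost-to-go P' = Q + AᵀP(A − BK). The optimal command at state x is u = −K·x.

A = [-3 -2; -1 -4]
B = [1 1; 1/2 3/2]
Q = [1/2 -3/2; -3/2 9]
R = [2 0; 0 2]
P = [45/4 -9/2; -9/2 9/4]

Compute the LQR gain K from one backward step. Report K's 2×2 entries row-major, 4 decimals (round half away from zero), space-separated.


-2.2164 -0.1343 -0.7580 -0.8252

BᵀP = [9.0000 -3.3750; 4.5000 -1.1250]
S = R + BᵀPB = [2 0; 0 2] + [7.3125 3.9375; 3.9375 2.8125] = [9.3125 3.9375; 3.9375 4.8125]
BᵀPA = [-23.6250 -4.5000; -12.3750 -4.5000]
K = S⁻¹·BᵀPA = [-2.2164 -0.1343; -0.7580 -0.8252]
A−BK = [-0.0256 -1.0405; 1.2452 -2.6951]
AᵀP(A−BK) = [14.7569 0.1151; 0.1151 4.6823]
P' = Q + AᵀP(A−BK) = [15.2569 -1.3849; -1.3849 13.6823]
tr(P') = 28.9392


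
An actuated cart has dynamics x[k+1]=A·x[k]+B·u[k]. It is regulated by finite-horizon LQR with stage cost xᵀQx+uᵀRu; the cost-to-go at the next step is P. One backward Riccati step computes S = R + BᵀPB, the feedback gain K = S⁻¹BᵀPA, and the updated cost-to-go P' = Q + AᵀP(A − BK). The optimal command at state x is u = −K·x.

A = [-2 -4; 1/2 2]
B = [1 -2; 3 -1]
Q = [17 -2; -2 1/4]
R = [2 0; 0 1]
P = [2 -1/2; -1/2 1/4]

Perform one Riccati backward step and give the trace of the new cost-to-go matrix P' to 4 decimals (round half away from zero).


BᵀP = [0.5000 0.2500; -3.5000 0.7500]
S = R + BᵀPB = [2 0; 0 1] + [1.2500 -1.2500; -1.2500 6.2500] = [3.2500 -1.2500; -1.2500 7.2500]
BᵀPA = [-0.8750 -1.5000; 7.3750 15.5000]
K = S⁻¹·BᵀPA = [0.1307 0.3864; 1.0398 2.2045]
A−BK = [-0.0511 0.0227; 1.1477 3.0455]
AᵀP(A−BK) = [1.5085 3.3295; 3.3295 7.4091]
P' = Q + AᵀP(A−BK) = [18.5085 1.3295; 1.3295 7.6591]
tr(P') = 26.1676

26.1676


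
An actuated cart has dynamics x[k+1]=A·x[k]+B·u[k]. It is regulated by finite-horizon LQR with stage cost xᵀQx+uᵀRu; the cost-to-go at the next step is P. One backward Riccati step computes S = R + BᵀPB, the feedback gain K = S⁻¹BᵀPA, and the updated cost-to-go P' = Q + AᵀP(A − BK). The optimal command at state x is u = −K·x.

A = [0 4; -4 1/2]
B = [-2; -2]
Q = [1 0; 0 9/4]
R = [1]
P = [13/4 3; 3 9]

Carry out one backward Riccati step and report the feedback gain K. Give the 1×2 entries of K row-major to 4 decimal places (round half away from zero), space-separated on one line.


BᵀP = [-12.5000 -24.0000]
S = R + BᵀPB = [1] + [73.0000] = [74.0000]
BᵀPA = [96.0000 -62.0000]
K = S⁻¹·BᵀPA = [1.2973 -0.8378]
A−BK = [2.5946 2.3243; -1.4054 -1.1757]
AᵀP(A−BK) = [19.4595 14.4324; 14.4324 14.3041]
P' = Q + AᵀP(A−BK) = [20.4595 14.4324; 14.4324 16.5541]
tr(P') = 37.0135

1.2973 -0.8378


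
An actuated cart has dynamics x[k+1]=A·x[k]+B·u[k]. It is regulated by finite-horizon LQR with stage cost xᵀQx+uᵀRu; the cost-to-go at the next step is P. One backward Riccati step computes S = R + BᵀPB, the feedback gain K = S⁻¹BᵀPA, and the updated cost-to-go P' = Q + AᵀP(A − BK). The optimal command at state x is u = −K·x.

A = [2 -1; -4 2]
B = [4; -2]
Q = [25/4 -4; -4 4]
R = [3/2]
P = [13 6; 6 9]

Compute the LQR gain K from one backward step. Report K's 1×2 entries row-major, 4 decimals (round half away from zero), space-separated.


BᵀP = [40.0000 6.0000]
S = R + BᵀPB = [3/2] + [148.0000] = [149.5000]
BᵀPA = [56.0000 -28.0000]
K = S⁻¹·BᵀPA = [0.3746 -0.1873]
A−BK = [0.5017 -0.2508; -3.2508 1.6254]
AᵀP(A−BK) = [79.0234 -39.5117; -39.5117 19.7559]
P' = Q + AᵀP(A−BK) = [85.2734 -43.5117; -43.5117 23.7559]
tr(P') = 109.0293

0.3746 -0.1873


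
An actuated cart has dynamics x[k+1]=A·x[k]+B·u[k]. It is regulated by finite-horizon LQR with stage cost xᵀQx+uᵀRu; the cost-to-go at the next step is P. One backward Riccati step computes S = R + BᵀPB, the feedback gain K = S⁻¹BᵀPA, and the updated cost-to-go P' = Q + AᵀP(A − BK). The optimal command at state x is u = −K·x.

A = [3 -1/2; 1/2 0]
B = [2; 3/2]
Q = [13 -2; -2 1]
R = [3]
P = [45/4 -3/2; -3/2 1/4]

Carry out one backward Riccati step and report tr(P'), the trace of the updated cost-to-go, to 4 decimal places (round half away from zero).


BᵀP = [20.2500 -2.6250]
S = R + BᵀPB = [3] + [36.5625] = [39.5625]
BᵀPA = [59.4375 -10.1250]
K = S⁻¹·BᵀPA = [1.5024 -0.2559]
A−BK = [-0.0047 0.0118; -1.7536 0.3839]
AᵀP(A−BK) = [7.5154 -1.2885; -1.2885 0.2213]
P' = Q + AᵀP(A−BK) = [20.5154 -3.2885; -3.2885 1.2213]
tr(P') = 21.7367

21.7367


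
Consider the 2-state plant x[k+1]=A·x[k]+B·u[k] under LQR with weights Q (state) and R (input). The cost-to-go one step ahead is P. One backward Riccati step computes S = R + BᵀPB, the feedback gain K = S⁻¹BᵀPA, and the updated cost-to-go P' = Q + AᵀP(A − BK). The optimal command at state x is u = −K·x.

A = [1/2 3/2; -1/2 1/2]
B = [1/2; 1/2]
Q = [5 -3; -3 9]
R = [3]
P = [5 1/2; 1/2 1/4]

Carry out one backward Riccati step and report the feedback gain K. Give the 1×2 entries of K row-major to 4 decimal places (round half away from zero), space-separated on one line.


BᵀP = [2.7500 0.3750]
S = R + BᵀPB = [3] + [1.5625] = [4.5625]
BᵀPA = [1.1875 4.3125]
K = S⁻¹·BᵀPA = [0.2603 0.9452]
A−BK = [0.3699 1.0274; -0.6301 0.0274]
AᵀP(A−BK) = [0.7534 2.3151; 2.3151 7.9863]
P' = Q + AᵀP(A−BK) = [5.7534 -0.6849; -0.6849 16.9863]
tr(P') = 22.7397

0.2603 0.9452


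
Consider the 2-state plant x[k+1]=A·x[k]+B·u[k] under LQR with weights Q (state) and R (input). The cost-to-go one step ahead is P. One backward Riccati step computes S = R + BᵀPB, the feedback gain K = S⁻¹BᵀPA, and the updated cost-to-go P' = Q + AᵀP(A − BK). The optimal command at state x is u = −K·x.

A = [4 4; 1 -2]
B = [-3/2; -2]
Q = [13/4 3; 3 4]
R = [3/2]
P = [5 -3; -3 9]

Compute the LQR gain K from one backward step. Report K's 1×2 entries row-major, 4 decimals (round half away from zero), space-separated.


-0.6341 0.6829

BᵀP = [-1.5000 -13.5000]
S = R + BᵀPB = [3/2] + [29.2500] = [30.7500]
BᵀPA = [-19.5000 21.0000]
K = S⁻¹·BᵀPA = [-0.6341 0.6829]
A−BK = [3.0488 5.0244; -0.2683 -0.6341]
AᵀP(A−BK) = [52.6341 87.3171; 87.3171 149.6585]
P' = Q + AᵀP(A−BK) = [55.8841 90.3171; 90.3171 153.6585]
tr(P') = 209.5427


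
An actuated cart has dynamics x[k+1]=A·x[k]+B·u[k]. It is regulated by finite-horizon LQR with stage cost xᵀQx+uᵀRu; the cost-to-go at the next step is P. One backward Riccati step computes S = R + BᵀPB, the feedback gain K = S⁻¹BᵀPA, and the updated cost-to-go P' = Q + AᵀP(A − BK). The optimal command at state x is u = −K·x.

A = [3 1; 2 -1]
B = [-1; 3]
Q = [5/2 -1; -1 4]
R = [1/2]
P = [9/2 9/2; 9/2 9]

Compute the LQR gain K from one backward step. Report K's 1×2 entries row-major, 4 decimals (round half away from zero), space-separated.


BᵀP = [9.0000 22.5000]
S = R + BᵀPB = [1/2] + [58.5000] = [59.0000]
BᵀPA = [72.0000 -13.5000]
K = S⁻¹·BᵀPA = [1.2203 -0.2288]
A−BK = [4.2203 0.7712; -1.6610 -0.3136]
AᵀP(A−BK) = [42.6356 7.4746; 7.4746 1.4110]
P' = Q + AᵀP(A−BK) = [45.1356 6.4746; 6.4746 5.4110]
tr(P') = 50.5466

1.2203 -0.2288


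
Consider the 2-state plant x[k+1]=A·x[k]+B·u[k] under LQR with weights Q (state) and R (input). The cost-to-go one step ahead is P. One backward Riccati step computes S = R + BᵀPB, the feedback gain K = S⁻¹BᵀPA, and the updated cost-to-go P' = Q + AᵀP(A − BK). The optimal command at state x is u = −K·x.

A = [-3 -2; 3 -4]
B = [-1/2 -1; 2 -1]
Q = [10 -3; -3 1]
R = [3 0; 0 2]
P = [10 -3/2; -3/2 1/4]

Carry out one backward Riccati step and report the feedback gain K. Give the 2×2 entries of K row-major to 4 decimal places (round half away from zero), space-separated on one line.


1.4003 0.4904 2.1403 0.9394

BᵀP = [-8.0000 1.2500; -8.5000 1.2500]
S = R + BᵀPB = [3 0; 0 2] + [6.5000 6.7500; 6.7500 7.2500] = [9.5000 6.7500; 6.7500 9.2500]
BᵀPA = [27.7500 11.0000; 29.2500 12.0000]
K = S⁻¹·BᵀPA = [1.4003 0.4904; 2.1403 0.9394]
A−BK = [-0.1595 -0.8154; 2.3397 -4.0414]
AᵀP(A−BK) = [17.7873 6.9129; 6.9129 3.3323]
P' = Q + AᵀP(A−BK) = [27.7873 3.9129; 3.9129 4.3323]
tr(P') = 32.1196


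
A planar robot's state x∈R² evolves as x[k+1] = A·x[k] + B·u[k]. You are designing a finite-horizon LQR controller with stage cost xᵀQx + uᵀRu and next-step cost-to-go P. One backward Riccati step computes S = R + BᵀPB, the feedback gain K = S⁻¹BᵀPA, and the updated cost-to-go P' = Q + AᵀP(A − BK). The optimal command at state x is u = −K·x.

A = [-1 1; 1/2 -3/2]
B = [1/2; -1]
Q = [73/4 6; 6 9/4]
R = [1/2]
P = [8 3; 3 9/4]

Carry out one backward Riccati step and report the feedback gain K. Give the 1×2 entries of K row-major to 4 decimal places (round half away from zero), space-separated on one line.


BᵀP = [1.0000 -0.7500]
S = R + BᵀPB = [1/2] + [1.2500] = [1.7500]
BᵀPA = [-1.3750 2.1250]
K = S⁻¹·BᵀPA = [-0.7857 1.2143]
A−BK = [-0.6071 0.3929; -0.2857 -0.2857]
AᵀP(A−BK) = [4.4821 -2.0179; -2.0179 1.4821]
P' = Q + AᵀP(A−BK) = [22.7321 3.9821; 3.9821 3.7321]
tr(P') = 26.4643

-0.7857 1.2143


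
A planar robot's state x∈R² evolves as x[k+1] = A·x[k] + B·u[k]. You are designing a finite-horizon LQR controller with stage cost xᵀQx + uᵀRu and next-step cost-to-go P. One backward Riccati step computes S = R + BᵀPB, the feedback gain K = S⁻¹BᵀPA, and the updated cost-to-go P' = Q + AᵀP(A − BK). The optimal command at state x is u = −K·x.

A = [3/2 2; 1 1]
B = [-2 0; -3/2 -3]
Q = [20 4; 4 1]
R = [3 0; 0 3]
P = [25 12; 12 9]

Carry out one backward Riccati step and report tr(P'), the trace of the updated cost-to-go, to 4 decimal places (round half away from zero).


25.3397

BᵀP = [-68.0000 -37.5000; -36.0000 -27.0000]
S = R + BᵀPB = [3 0; 0 3] + [192.2500 112.5000; 112.5000 81.0000] = [195.2500 112.5000; 112.5000 84.0000]
BᵀPA = [-139.5000 -173.5000; -81.0000 -99.0000]
K = S⁻¹·BᵀPA = [-0.6958 -0.9177; -0.0324 0.0505]
A−BK = [0.1085 0.1646; -0.1410 -0.2251]
AᵀP(A−BK) = [1.5614 2.0711; 2.0711 2.7783]
P' = Q + AᵀP(A−BK) = [21.5614 6.0711; 6.0711 3.7783]
tr(P') = 25.3397


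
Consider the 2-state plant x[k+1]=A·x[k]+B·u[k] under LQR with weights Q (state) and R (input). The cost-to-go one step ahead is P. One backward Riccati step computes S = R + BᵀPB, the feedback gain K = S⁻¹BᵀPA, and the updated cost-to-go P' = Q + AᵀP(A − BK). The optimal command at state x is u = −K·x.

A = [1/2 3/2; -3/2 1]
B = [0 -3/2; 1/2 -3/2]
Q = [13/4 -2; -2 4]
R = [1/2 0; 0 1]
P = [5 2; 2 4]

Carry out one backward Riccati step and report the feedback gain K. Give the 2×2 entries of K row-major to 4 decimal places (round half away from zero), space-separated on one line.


-1.5323 -0.2189 0.0448 -0.8507

BᵀP = [1.0000 2.0000; -10.5000 -9.0000]
S = R + BᵀPB = [1/2 0; 0 1] + [1.0000 -4.5000; -4.5000 29.2500] = [1.5000 -4.5000; -4.5000 30.2500]
BᵀPA = [-2.5000 3.5000; 8.2500 -24.7500]
K = S⁻¹·BᵀPA = [-1.5323 -0.2189; 0.0448 -0.8507]
A−BK = [0.5672 0.2239; -0.6667 -0.1667]
AᵀP(A−BK) = [3.0498 0.7214; 0.7214 0.9602]
P' = Q + AᵀP(A−BK) = [6.2998 -1.2786; -1.2786 4.9602]
tr(P') = 11.2600


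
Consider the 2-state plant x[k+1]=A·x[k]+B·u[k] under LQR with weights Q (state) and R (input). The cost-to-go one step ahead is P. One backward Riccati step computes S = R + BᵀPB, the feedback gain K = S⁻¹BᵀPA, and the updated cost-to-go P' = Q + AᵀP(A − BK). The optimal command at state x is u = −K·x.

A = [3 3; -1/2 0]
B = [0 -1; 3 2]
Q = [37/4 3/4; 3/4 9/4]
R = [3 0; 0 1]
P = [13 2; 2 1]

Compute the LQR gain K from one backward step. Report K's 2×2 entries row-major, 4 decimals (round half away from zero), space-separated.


1.3750 1.5000 -2.7000 -2.7000

BᵀP = [6.0000 3.0000; -9.0000 0.0000]
S = R + BᵀPB = [3 0; 0 1] + [9.0000 0.0000; 0.0000 9.0000] = [12.0000 0.0000; 0.0000 10.0000]
BᵀPA = [16.5000 18.0000; -27.0000 -27.0000]
K = S⁻¹·BᵀPA = [1.3750 1.5000; -2.7000 -2.7000]
A−BK = [0.3000 0.3000; 0.7750 0.9000]
AᵀP(A−BK) = [15.6625 16.3500; 16.3500 17.1000]
P' = Q + AᵀP(A−BK) = [24.9125 17.1000; 17.1000 19.3500]
tr(P') = 44.2625


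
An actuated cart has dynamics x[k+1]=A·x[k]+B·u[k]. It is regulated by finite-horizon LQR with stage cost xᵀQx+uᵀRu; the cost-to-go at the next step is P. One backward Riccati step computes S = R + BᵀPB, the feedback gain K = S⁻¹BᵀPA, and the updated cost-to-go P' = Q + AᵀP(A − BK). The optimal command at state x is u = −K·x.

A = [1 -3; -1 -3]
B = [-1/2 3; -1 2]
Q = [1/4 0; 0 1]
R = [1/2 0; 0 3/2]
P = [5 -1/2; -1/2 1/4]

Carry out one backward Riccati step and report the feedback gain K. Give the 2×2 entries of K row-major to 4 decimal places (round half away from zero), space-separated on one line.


BᵀP = [-2.0000 0.0000; 14.0000 -1.0000]
S = R + BᵀPB = [1/2 0; 0 3/2] + [1.0000 -6.0000; -6.0000 40.0000] = [1.5000 -6.0000; -6.0000 41.5000]
BᵀPA = [-2.0000 6.0000; 15.0000 -39.0000]
K = S⁻¹·BᵀPA = [0.2667 0.5714; 0.4000 -0.8571]
A−BK = [-0.0667 -0.1429; -1.5333 -0.7143]
AᵀP(A−BK) = [0.7833 -0.2500; -0.2500 1.3929]
P' = Q + AᵀP(A−BK) = [1.0333 -0.2500; -0.2500 2.3929]
tr(P') = 3.4262

0.2667 0.5714 0.4000 -0.8571


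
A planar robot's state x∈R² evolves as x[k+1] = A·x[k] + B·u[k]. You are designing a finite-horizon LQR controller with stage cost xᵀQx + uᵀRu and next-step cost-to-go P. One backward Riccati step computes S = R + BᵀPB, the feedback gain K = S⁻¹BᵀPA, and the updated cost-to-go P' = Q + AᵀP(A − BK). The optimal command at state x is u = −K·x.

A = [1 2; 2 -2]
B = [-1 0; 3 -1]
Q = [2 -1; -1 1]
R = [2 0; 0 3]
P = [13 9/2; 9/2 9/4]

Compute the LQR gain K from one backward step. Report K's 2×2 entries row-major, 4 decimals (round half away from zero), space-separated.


0.1569 -0.7451 -1.6471 -1.1765

BᵀP = [0.5000 2.2500; -4.5000 -2.2500]
S = R + BᵀPB = [2 0; 0 3] + [6.2500 -2.2500; -2.2500 2.2500] = [8.2500 -2.2500; -2.2500 5.2500]
BᵀPA = [5.0000 -3.5000; -9.0000 -4.5000]
K = S⁻¹·BᵀPA = [0.1569 -0.7451; -1.6471 -1.1765]
A−BK = [1.1569 1.2549; -0.1176 -0.9412]
AᵀP(A−BK) = [24.3922 19.1373; 19.1373 17.0980]
P' = Q + AᵀP(A−BK) = [26.3922 18.1373; 18.1373 18.0980]
tr(P') = 44.4902


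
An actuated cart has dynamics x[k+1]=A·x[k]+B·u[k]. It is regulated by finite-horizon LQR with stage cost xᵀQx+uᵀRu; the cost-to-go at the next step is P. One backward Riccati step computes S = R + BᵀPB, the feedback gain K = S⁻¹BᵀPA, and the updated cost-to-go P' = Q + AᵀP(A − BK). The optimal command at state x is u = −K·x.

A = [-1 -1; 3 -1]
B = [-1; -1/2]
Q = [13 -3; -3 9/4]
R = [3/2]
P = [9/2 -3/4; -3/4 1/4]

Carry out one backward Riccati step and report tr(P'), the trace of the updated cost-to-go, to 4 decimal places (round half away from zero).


BᵀP = [-4.1250 0.6250]
S = R + BᵀPB = [3/2] + [3.8125] = [5.3125]
BᵀPA = [6.0000 3.5000]
K = S⁻¹·BᵀPA = [1.1294 0.6588]
A−BK = [0.1294 -0.3412; 3.5647 -0.6706]
AᵀP(A−BK) = [4.4735 1.2971; 1.2971 0.9441]
P' = Q + AᵀP(A−BK) = [17.4735 -1.7029; -1.7029 3.1941]
tr(P') = 20.6676

20.6676


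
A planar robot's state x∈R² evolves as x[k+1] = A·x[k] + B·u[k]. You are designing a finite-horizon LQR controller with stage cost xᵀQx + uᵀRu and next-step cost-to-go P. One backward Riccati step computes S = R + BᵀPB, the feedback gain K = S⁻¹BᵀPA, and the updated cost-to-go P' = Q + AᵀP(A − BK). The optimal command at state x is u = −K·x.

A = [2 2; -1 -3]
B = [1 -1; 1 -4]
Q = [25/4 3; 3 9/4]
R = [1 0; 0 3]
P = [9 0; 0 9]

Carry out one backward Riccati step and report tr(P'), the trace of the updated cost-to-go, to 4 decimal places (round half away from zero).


35.2412

BᵀP = [9.0000 9.0000; -9.0000 -36.0000]
S = R + BᵀPB = [1 0; 0 3] + [18.0000 -45.0000; -45.0000 153.0000] = [19.0000 -45.0000; -45.0000 156.0000]
BᵀPA = [9.0000 -9.0000; 18.0000 90.0000]
K = S⁻¹·BᵀPA = [2.3578 2.8179; 0.7955 1.3898]
A−BK = [0.4377 0.5719; -0.1757 -0.2588]
AᵀP(A−BK) = [9.4601 12.6230; 12.6230 17.2812]
P' = Q + AᵀP(A−BK) = [15.7101 15.6230; 15.6230 19.5312]
tr(P') = 35.2412


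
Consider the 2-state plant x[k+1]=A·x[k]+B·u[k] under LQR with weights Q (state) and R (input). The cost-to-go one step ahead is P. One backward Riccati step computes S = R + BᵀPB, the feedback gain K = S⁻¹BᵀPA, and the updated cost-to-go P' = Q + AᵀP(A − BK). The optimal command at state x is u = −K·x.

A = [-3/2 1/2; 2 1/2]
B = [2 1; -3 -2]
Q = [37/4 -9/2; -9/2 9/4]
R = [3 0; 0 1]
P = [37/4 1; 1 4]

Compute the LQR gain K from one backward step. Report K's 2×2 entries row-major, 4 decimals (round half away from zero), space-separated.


-0.4840 0.3466 -0.3458 -0.5473

BᵀP = [15.5000 -10.0000; 7.2500 -7.0000]
S = R + BᵀPB = [3 0; 0 1] + [61.0000 35.5000; 35.5000 21.2500] = [64.0000 35.5000; 35.5000 22.2500]
BᵀPA = [-43.2500 2.7500; -24.8750 0.1250]
K = S⁻¹·BᵀPA = [-0.4840 0.3466; -0.3458 -0.5473]
A−BK = [-0.1863 0.3542; -0.1435 0.4450]
AᵀP(A−BK) = [1.2790 -1.3134; -1.3134 2.9279]
P' = Q + AᵀP(A−BK) = [10.5290 -5.8134; -5.8134 5.1779]
tr(P') = 15.7069


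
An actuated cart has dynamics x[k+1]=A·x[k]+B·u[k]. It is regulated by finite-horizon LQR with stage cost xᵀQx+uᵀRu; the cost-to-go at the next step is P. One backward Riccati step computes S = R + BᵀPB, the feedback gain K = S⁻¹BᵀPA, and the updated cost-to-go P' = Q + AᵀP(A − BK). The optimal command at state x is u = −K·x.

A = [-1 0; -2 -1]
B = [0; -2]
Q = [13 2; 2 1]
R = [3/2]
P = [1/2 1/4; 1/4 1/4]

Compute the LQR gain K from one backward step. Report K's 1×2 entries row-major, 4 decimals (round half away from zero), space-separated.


BᵀP = [-0.5000 -0.5000]
S = R + BᵀPB = [3/2] + [1.0000] = [2.5000]
BᵀPA = [1.5000 0.5000]
K = S⁻¹·BᵀPA = [0.6000 0.2000]
A−BK = [-1.0000 0.0000; -0.8000 -0.6000]
AᵀP(A−BK) = [1.6000 0.4500; 0.4500 0.1500]
P' = Q + AᵀP(A−BK) = [14.6000 2.4500; 2.4500 1.1500]
tr(P') = 15.7500

0.6000 0.2000
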